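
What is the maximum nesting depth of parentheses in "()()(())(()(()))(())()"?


Input: "()()(())(()(()))(())()"
Tracking depth:
  Position 0 '(': depth becomes 1
  Position 1 ')': depth becomes 0
  Position 2 '(': depth becomes 1
  Position 3 ')': depth becomes 0
  Position 4 '(': depth becomes 1
  Position 5 '(': depth becomes 2
  Position 6 ')': depth becomes 1
  Position 7 ')': depth becomes 0
  Position 8 '(': depth becomes 1
  Position 9 '(': depth becomes 2
  Position 10 ')': depth becomes 1
  Position 11 '(': depth becomes 2
  Position 12 '(': depth becomes 3
  Position 13 ')': depth becomes 2
  Position 14 ')': depth becomes 1
  Position 15 ')': depth becomes 0
  Position 16 '(': depth becomes 1
  Position 17 '(': depth becomes 2
  Position 18 ')': depth becomes 1
  Position 19 ')': depth becomes 0
  Position 20 '(': depth becomes 1
  Position 21 ')': depth becomes 0
Maximum depth reached: 3

3


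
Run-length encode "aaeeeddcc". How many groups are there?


Input: aaeeeddcc
Scanning for consecutive runs:
  Group 1: 'a' x 2 (positions 0-1)
  Group 2: 'e' x 3 (positions 2-4)
  Group 3: 'd' x 2 (positions 5-6)
  Group 4: 'c' x 2 (positions 7-8)
Total groups: 4

4


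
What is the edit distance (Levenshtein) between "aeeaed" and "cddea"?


Computing edit distance: "aeeaed" -> "cddea"
DP table:
           c    d    d    e    a
      0    1    2    3    4    5
  a   1    1    2    3    4    4
  e   2    2    2    3    3    4
  e   3    3    3    3    3    4
  a   4    4    4    4    4    3
  e   5    5    5    5    4    4
  d   6    6    5    5    5    5
Edit distance = dp[6][5] = 5

5


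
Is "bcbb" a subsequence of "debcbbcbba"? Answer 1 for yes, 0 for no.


Check if "bcbb" is a subsequence of "debcbbcbba"
Greedy scan:
  Position 0 ('d'): no match needed
  Position 1 ('e'): no match needed
  Position 2 ('b'): matches sub[0] = 'b'
  Position 3 ('c'): matches sub[1] = 'c'
  Position 4 ('b'): matches sub[2] = 'b'
  Position 5 ('b'): matches sub[3] = 'b'
  Position 6 ('c'): no match needed
  Position 7 ('b'): no match needed
  Position 8 ('b'): no match needed
  Position 9 ('a'): no match needed
All 4 characters matched => is a subsequence

1


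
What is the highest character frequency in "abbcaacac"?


Input: abbcaacac
Character counts:
  'a': 4
  'b': 2
  'c': 3
Maximum frequency: 4

4


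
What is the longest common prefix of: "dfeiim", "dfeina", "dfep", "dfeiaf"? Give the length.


Words: dfeiim, dfeina, dfep, dfeiaf
  Position 0: all 'd' => match
  Position 1: all 'f' => match
  Position 2: all 'e' => match
  Position 3: ('i', 'i', 'p', 'i') => mismatch, stop
LCP = "dfe" (length 3)

3


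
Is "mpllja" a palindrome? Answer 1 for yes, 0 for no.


Input: mpllja
Reversed: ajllpm
  Compare pos 0 ('m') with pos 5 ('a'): MISMATCH
  Compare pos 1 ('p') with pos 4 ('j'): MISMATCH
  Compare pos 2 ('l') with pos 3 ('l'): match
Result: not a palindrome

0


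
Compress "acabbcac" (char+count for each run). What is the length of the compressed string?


Input: acabbcac
Runs:
  'a' x 1 => "a1"
  'c' x 1 => "c1"
  'a' x 1 => "a1"
  'b' x 2 => "b2"
  'c' x 1 => "c1"
  'a' x 1 => "a1"
  'c' x 1 => "c1"
Compressed: "a1c1a1b2c1a1c1"
Compressed length: 14

14


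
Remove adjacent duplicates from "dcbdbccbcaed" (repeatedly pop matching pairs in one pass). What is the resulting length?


Input: dcbdbccbcaed
Stack-based adjacent duplicate removal:
  Read 'd': push. Stack: d
  Read 'c': push. Stack: dc
  Read 'b': push. Stack: dcb
  Read 'd': push. Stack: dcbd
  Read 'b': push. Stack: dcbdb
  Read 'c': push. Stack: dcbdbc
  Read 'c': matches stack top 'c' => pop. Stack: dcbdb
  Read 'b': matches stack top 'b' => pop. Stack: dcbd
  Read 'c': push. Stack: dcbdc
  Read 'a': push. Stack: dcbdca
  Read 'e': push. Stack: dcbdcae
  Read 'd': push. Stack: dcbdcaed
Final stack: "dcbdcaed" (length 8)

8


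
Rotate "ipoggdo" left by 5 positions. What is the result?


Input: "ipoggdo", rotate left by 5
First 5 characters: "ipogg"
Remaining characters: "do"
Concatenate remaining + first: "do" + "ipogg" = "doipogg"

doipogg


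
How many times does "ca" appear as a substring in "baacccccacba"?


Searching for "ca" in "baacccccacba"
Scanning each position:
  Position 0: "ba" => no
  Position 1: "aa" => no
  Position 2: "ac" => no
  Position 3: "cc" => no
  Position 4: "cc" => no
  Position 5: "cc" => no
  Position 6: "cc" => no
  Position 7: "ca" => MATCH
  Position 8: "ac" => no
  Position 9: "cb" => no
  Position 10: "ba" => no
Total occurrences: 1

1


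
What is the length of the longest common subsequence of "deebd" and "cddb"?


LCS of "deebd" and "cddb"
DP table:
           c    d    d    b
      0    0    0    0    0
  d   0    0    1    1    1
  e   0    0    1    1    1
  e   0    0    1    1    1
  b   0    0    1    1    2
  d   0    0    1    2    2
LCS length = dp[5][4] = 2

2


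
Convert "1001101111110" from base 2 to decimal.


Input: "1001101111110" in base 2
Positional expansion:
  Digit '1' (value 1) x 2^12 = 4096
  Digit '0' (value 0) x 2^11 = 0
  Digit '0' (value 0) x 2^10 = 0
  Digit '1' (value 1) x 2^9 = 512
  Digit '1' (value 1) x 2^8 = 256
  Digit '0' (value 0) x 2^7 = 0
  Digit '1' (value 1) x 2^6 = 64
  Digit '1' (value 1) x 2^5 = 32
  Digit '1' (value 1) x 2^4 = 16
  Digit '1' (value 1) x 2^3 = 8
  Digit '1' (value 1) x 2^2 = 4
  Digit '1' (value 1) x 2^1 = 2
  Digit '0' (value 0) x 2^0 = 0
Sum = 4990

4990


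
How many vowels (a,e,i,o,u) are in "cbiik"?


Input: cbiik
Checking each character:
  'c' at position 0: consonant
  'b' at position 1: consonant
  'i' at position 2: vowel (running total: 1)
  'i' at position 3: vowel (running total: 2)
  'k' at position 4: consonant
Total vowels: 2

2


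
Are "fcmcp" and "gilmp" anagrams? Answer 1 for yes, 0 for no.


Strings: "fcmcp", "gilmp"
Sorted first:  ccfmp
Sorted second: gilmp
Differ at position 0: 'c' vs 'g' => not anagrams

0


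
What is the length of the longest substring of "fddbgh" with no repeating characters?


Input: "fddbgh"
Sliding window (track last position of each char):
  Position 0 ('f'): window [0,0] length 1 -- new best
  Position 1 ('d'): window [0,1] length 2 -- new best
  Position 2 ('d'): repeat (last at 1), move window start to 2
  Position 2 ('d'): window [2,2] length 1
  Position 3 ('b'): window [2,3] length 2
  Position 4 ('g'): window [2,4] length 3 -- new best
  Position 5 ('h'): window [2,5] length 4 -- new best
Longest substring with no repeats: "dbgh" with length 4

4


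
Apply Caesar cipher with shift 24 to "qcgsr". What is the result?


Caesar cipher: shift "qcgsr" by 24
  'q' (pos 16) + 24 = pos 14 = 'o'
  'c' (pos 2) + 24 = pos 0 = 'a'
  'g' (pos 6) + 24 = pos 4 = 'e'
  's' (pos 18) + 24 = pos 16 = 'q'
  'r' (pos 17) + 24 = pos 15 = 'p'
Result: oaeqp

oaeqp


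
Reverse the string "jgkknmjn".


Input: jgkknmjn
Reading characters right to left:
  Position 7: 'n'
  Position 6: 'j'
  Position 5: 'm'
  Position 4: 'n'
  Position 3: 'k'
  Position 2: 'k'
  Position 1: 'g'
  Position 0: 'j'
Reversed: njmnkkgj

njmnkkgj


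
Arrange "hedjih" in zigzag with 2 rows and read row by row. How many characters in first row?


Zigzag "hedjih" into 2 rows:
Placing characters:
  'h' => row 0
  'e' => row 1
  'd' => row 0
  'j' => row 1
  'i' => row 0
  'h' => row 1
Rows:
  Row 0: "hdi"
  Row 1: "ejh"
First row length: 3

3


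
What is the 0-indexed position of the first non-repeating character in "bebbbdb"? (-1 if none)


Input: bebbbdb
Character frequencies:
  'b': 5
  'd': 1
  'e': 1
Scanning left to right for freq == 1:
  Position 0 ('b'): freq=5, skip
  Position 1 ('e'): unique! => answer = 1

1


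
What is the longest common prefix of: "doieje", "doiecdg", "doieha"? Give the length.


Words: doieje, doiecdg, doieha
  Position 0: all 'd' => match
  Position 1: all 'o' => match
  Position 2: all 'i' => match
  Position 3: all 'e' => match
  Position 4: ('j', 'c', 'h') => mismatch, stop
LCP = "doie" (length 4)

4


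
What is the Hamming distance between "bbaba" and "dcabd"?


Comparing "bbaba" and "dcabd" position by position:
  Position 0: 'b' vs 'd' => differ
  Position 1: 'b' vs 'c' => differ
  Position 2: 'a' vs 'a' => same
  Position 3: 'b' vs 'b' => same
  Position 4: 'a' vs 'd' => differ
Total differences (Hamming distance): 3

3


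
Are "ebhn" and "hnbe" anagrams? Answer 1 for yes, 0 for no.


Strings: "ebhn", "hnbe"
Sorted first:  behn
Sorted second: behn
Sorted forms match => anagrams

1


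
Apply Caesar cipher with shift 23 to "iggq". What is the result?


Caesar cipher: shift "iggq" by 23
  'i' (pos 8) + 23 = pos 5 = 'f'
  'g' (pos 6) + 23 = pos 3 = 'd'
  'g' (pos 6) + 23 = pos 3 = 'd'
  'q' (pos 16) + 23 = pos 13 = 'n'
Result: fddn

fddn


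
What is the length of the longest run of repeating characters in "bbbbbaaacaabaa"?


Input: "bbbbbaaacaabaa"
Scanning for longest run:
  Position 1 ('b'): continues run of 'b', length=2
  Position 2 ('b'): continues run of 'b', length=3
  Position 3 ('b'): continues run of 'b', length=4
  Position 4 ('b'): continues run of 'b', length=5
  Position 5 ('a'): new char, reset run to 1
  Position 6 ('a'): continues run of 'a', length=2
  Position 7 ('a'): continues run of 'a', length=3
  Position 8 ('c'): new char, reset run to 1
  Position 9 ('a'): new char, reset run to 1
  Position 10 ('a'): continues run of 'a', length=2
  Position 11 ('b'): new char, reset run to 1
  Position 12 ('a'): new char, reset run to 1
  Position 13 ('a'): continues run of 'a', length=2
Longest run: 'b' with length 5

5


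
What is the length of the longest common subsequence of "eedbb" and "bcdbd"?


LCS of "eedbb" and "bcdbd"
DP table:
           b    c    d    b    d
      0    0    0    0    0    0
  e   0    0    0    0    0    0
  e   0    0    0    0    0    0
  d   0    0    0    1    1    1
  b   0    1    1    1    2    2
  b   0    1    1    1    2    2
LCS length = dp[5][5] = 2

2


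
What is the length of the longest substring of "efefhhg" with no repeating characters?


Input: "efefhhg"
Sliding window (track last position of each char):
  Position 0 ('e'): window [0,0] length 1 -- new best
  Position 1 ('f'): window [0,1] length 2 -- new best
  Position 2 ('e'): repeat (last at 0), move window start to 1
  Position 2 ('e'): window [1,2] length 2
  Position 3 ('f'): repeat (last at 1), move window start to 2
  Position 3 ('f'): window [2,3] length 2
  Position 4 ('h'): window [2,4] length 3 -- new best
  Position 5 ('h'): repeat (last at 4), move window start to 5
  Position 5 ('h'): window [5,5] length 1
  Position 6 ('g'): window [5,6] length 2
Longest substring with no repeats: "efh" with length 3

3


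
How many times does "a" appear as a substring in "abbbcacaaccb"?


Searching for "a" in "abbbcacaaccb"
Scanning each position:
  Position 0: "a" => MATCH
  Position 1: "b" => no
  Position 2: "b" => no
  Position 3: "b" => no
  Position 4: "c" => no
  Position 5: "a" => MATCH
  Position 6: "c" => no
  Position 7: "a" => MATCH
  Position 8: "a" => MATCH
  Position 9: "c" => no
  Position 10: "c" => no
  Position 11: "b" => no
Total occurrences: 4

4


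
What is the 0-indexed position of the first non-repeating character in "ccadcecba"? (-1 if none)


Input: ccadcecba
Character frequencies:
  'a': 2
  'b': 1
  'c': 4
  'd': 1
  'e': 1
Scanning left to right for freq == 1:
  Position 0 ('c'): freq=4, skip
  Position 1 ('c'): freq=4, skip
  Position 2 ('a'): freq=2, skip
  Position 3 ('d'): unique! => answer = 3

3


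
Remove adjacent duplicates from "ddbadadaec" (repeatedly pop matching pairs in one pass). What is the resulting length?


Input: ddbadadaec
Stack-based adjacent duplicate removal:
  Read 'd': push. Stack: d
  Read 'd': matches stack top 'd' => pop. Stack: (empty)
  Read 'b': push. Stack: b
  Read 'a': push. Stack: ba
  Read 'd': push. Stack: bad
  Read 'a': push. Stack: bada
  Read 'd': push. Stack: badad
  Read 'a': push. Stack: badada
  Read 'e': push. Stack: badadae
  Read 'c': push. Stack: badadaec
Final stack: "badadaec" (length 8)

8


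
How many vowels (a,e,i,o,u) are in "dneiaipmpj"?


Input: dneiaipmpj
Checking each character:
  'd' at position 0: consonant
  'n' at position 1: consonant
  'e' at position 2: vowel (running total: 1)
  'i' at position 3: vowel (running total: 2)
  'a' at position 4: vowel (running total: 3)
  'i' at position 5: vowel (running total: 4)
  'p' at position 6: consonant
  'm' at position 7: consonant
  'p' at position 8: consonant
  'j' at position 9: consonant
Total vowels: 4

4


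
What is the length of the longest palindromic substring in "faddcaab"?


Input: "faddcaab"
Checking substrings for palindromes:
  [2:4] "dd" (len 2) => palindrome
  [5:7] "aa" (len 2) => palindrome
Longest palindromic substring: "dd" with length 2

2


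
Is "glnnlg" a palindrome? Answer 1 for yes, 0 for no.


Input: glnnlg
Reversed: glnnlg
  Compare pos 0 ('g') with pos 5 ('g'): match
  Compare pos 1 ('l') with pos 4 ('l'): match
  Compare pos 2 ('n') with pos 3 ('n'): match
Result: palindrome

1


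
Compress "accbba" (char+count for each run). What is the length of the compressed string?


Input: accbba
Runs:
  'a' x 1 => "a1"
  'c' x 2 => "c2"
  'b' x 2 => "b2"
  'a' x 1 => "a1"
Compressed: "a1c2b2a1"
Compressed length: 8

8


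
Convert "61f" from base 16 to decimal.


Input: "61f" in base 16
Positional expansion:
  Digit '6' (value 6) x 16^2 = 1536
  Digit '1' (value 1) x 16^1 = 16
  Digit 'f' (value 15) x 16^0 = 15
Sum = 1567

1567


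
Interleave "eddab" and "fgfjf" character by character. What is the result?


Interleaving "eddab" and "fgfjf":
  Position 0: 'e' from first, 'f' from second => "ef"
  Position 1: 'd' from first, 'g' from second => "dg"
  Position 2: 'd' from first, 'f' from second => "df"
  Position 3: 'a' from first, 'j' from second => "aj"
  Position 4: 'b' from first, 'f' from second => "bf"
Result: efdgdfajbf

efdgdfajbf


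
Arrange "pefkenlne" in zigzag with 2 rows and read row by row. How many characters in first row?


Zigzag "pefkenlne" into 2 rows:
Placing characters:
  'p' => row 0
  'e' => row 1
  'f' => row 0
  'k' => row 1
  'e' => row 0
  'n' => row 1
  'l' => row 0
  'n' => row 1
  'e' => row 0
Rows:
  Row 0: "pfele"
  Row 1: "eknn"
First row length: 5

5


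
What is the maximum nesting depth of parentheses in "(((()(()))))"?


Input: "(((()(()))))"
Tracking depth:
  Position 0 '(': depth becomes 1
  Position 1 '(': depth becomes 2
  Position 2 '(': depth becomes 3
  Position 3 '(': depth becomes 4
  Position 4 ')': depth becomes 3
  Position 5 '(': depth becomes 4
  Position 6 '(': depth becomes 5
  Position 7 ')': depth becomes 4
  Position 8 ')': depth becomes 3
  Position 9 ')': depth becomes 2
  Position 10 ')': depth becomes 1
  Position 11 ')': depth becomes 0
Maximum depth reached: 5

5


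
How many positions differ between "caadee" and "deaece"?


Comparing "caadee" and "deaece" position by position:
  Position 0: 'c' vs 'd' => DIFFER
  Position 1: 'a' vs 'e' => DIFFER
  Position 2: 'a' vs 'a' => same
  Position 3: 'd' vs 'e' => DIFFER
  Position 4: 'e' vs 'c' => DIFFER
  Position 5: 'e' vs 'e' => same
Positions that differ: 4

4


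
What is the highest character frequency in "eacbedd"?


Input: eacbedd
Character counts:
  'a': 1
  'b': 1
  'c': 1
  'd': 2
  'e': 2
Maximum frequency: 2

2


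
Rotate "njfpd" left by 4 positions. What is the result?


Input: "njfpd", rotate left by 4
First 4 characters: "njfp"
Remaining characters: "d"
Concatenate remaining + first: "d" + "njfp" = "dnjfp"

dnjfp


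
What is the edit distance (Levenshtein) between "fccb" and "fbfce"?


Computing edit distance: "fccb" -> "fbfce"
DP table:
           f    b    f    c    e
      0    1    2    3    4    5
  f   1    0    1    2    3    4
  c   2    1    1    2    2    3
  c   3    2    2    2    2    3
  b   4    3    2    3    3    3
Edit distance = dp[4][5] = 3

3


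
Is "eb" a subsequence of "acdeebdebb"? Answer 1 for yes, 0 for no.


Check if "eb" is a subsequence of "acdeebdebb"
Greedy scan:
  Position 0 ('a'): no match needed
  Position 1 ('c'): no match needed
  Position 2 ('d'): no match needed
  Position 3 ('e'): matches sub[0] = 'e'
  Position 4 ('e'): no match needed
  Position 5 ('b'): matches sub[1] = 'b'
  Position 6 ('d'): no match needed
  Position 7 ('e'): no match needed
  Position 8 ('b'): no match needed
  Position 9 ('b'): no match needed
All 2 characters matched => is a subsequence

1


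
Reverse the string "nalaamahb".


Input: nalaamahb
Reading characters right to left:
  Position 8: 'b'
  Position 7: 'h'
  Position 6: 'a'
  Position 5: 'm'
  Position 4: 'a'
  Position 3: 'a'
  Position 2: 'l'
  Position 1: 'a'
  Position 0: 'n'
Reversed: bhamaalan

bhamaalan


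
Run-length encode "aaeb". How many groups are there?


Input: aaeb
Scanning for consecutive runs:
  Group 1: 'a' x 2 (positions 0-1)
  Group 2: 'e' x 1 (positions 2-2)
  Group 3: 'b' x 1 (positions 3-3)
Total groups: 3

3


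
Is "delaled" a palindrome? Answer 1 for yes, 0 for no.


Input: delaled
Reversed: delaled
  Compare pos 0 ('d') with pos 6 ('d'): match
  Compare pos 1 ('e') with pos 5 ('e'): match
  Compare pos 2 ('l') with pos 4 ('l'): match
Result: palindrome

1


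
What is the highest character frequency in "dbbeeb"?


Input: dbbeeb
Character counts:
  'b': 3
  'd': 1
  'e': 2
Maximum frequency: 3

3


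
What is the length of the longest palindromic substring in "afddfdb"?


Input: "afddfdb"
Checking substrings for palindromes:
  [1:5] "fddf" (len 4) => palindrome
  [3:6] "dfd" (len 3) => palindrome
  [2:4] "dd" (len 2) => palindrome
Longest palindromic substring: "fddf" with length 4

4


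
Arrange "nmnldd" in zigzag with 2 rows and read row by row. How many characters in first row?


Zigzag "nmnldd" into 2 rows:
Placing characters:
  'n' => row 0
  'm' => row 1
  'n' => row 0
  'l' => row 1
  'd' => row 0
  'd' => row 1
Rows:
  Row 0: "nnd"
  Row 1: "mld"
First row length: 3

3


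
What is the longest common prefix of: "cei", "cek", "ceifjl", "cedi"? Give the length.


Words: cei, cek, ceifjl, cedi
  Position 0: all 'c' => match
  Position 1: all 'e' => match
  Position 2: ('i', 'k', 'i', 'd') => mismatch, stop
LCP = "ce" (length 2)

2


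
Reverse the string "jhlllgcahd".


Input: jhlllgcahd
Reading characters right to left:
  Position 9: 'd'
  Position 8: 'h'
  Position 7: 'a'
  Position 6: 'c'
  Position 5: 'g'
  Position 4: 'l'
  Position 3: 'l'
  Position 2: 'l'
  Position 1: 'h'
  Position 0: 'j'
Reversed: dhacglllhj

dhacglllhj


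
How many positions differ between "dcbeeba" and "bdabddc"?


Comparing "dcbeeba" and "bdabddc" position by position:
  Position 0: 'd' vs 'b' => DIFFER
  Position 1: 'c' vs 'd' => DIFFER
  Position 2: 'b' vs 'a' => DIFFER
  Position 3: 'e' vs 'b' => DIFFER
  Position 4: 'e' vs 'd' => DIFFER
  Position 5: 'b' vs 'd' => DIFFER
  Position 6: 'a' vs 'c' => DIFFER
Positions that differ: 7

7


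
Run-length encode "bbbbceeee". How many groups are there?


Input: bbbbceeee
Scanning for consecutive runs:
  Group 1: 'b' x 4 (positions 0-3)
  Group 2: 'c' x 1 (positions 4-4)
  Group 3: 'e' x 4 (positions 5-8)
Total groups: 3

3


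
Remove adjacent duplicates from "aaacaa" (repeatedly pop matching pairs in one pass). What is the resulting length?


Input: aaacaa
Stack-based adjacent duplicate removal:
  Read 'a': push. Stack: a
  Read 'a': matches stack top 'a' => pop. Stack: (empty)
  Read 'a': push. Stack: a
  Read 'c': push. Stack: ac
  Read 'a': push. Stack: aca
  Read 'a': matches stack top 'a' => pop. Stack: ac
Final stack: "ac" (length 2)

2


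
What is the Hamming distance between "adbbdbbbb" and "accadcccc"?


Comparing "adbbdbbbb" and "accadcccc" position by position:
  Position 0: 'a' vs 'a' => same
  Position 1: 'd' vs 'c' => differ
  Position 2: 'b' vs 'c' => differ
  Position 3: 'b' vs 'a' => differ
  Position 4: 'd' vs 'd' => same
  Position 5: 'b' vs 'c' => differ
  Position 6: 'b' vs 'c' => differ
  Position 7: 'b' vs 'c' => differ
  Position 8: 'b' vs 'c' => differ
Total differences (Hamming distance): 7

7


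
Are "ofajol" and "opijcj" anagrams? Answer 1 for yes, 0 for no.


Strings: "ofajol", "opijcj"
Sorted first:  afjloo
Sorted second: cijjop
Differ at position 0: 'a' vs 'c' => not anagrams

0


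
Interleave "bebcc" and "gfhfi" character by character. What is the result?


Interleaving "bebcc" and "gfhfi":
  Position 0: 'b' from first, 'g' from second => "bg"
  Position 1: 'e' from first, 'f' from second => "ef"
  Position 2: 'b' from first, 'h' from second => "bh"
  Position 3: 'c' from first, 'f' from second => "cf"
  Position 4: 'c' from first, 'i' from second => "ci"
Result: bgefbhcfci

bgefbhcfci


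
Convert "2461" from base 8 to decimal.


Input: "2461" in base 8
Positional expansion:
  Digit '2' (value 2) x 8^3 = 1024
  Digit '4' (value 4) x 8^2 = 256
  Digit '6' (value 6) x 8^1 = 48
  Digit '1' (value 1) x 8^0 = 1
Sum = 1329

1329


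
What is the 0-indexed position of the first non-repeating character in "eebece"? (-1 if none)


Input: eebece
Character frequencies:
  'b': 1
  'c': 1
  'e': 4
Scanning left to right for freq == 1:
  Position 0 ('e'): freq=4, skip
  Position 1 ('e'): freq=4, skip
  Position 2 ('b'): unique! => answer = 2

2


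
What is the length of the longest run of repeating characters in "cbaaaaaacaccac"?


Input: "cbaaaaaacaccac"
Scanning for longest run:
  Position 1 ('b'): new char, reset run to 1
  Position 2 ('a'): new char, reset run to 1
  Position 3 ('a'): continues run of 'a', length=2
  Position 4 ('a'): continues run of 'a', length=3
  Position 5 ('a'): continues run of 'a', length=4
  Position 6 ('a'): continues run of 'a', length=5
  Position 7 ('a'): continues run of 'a', length=6
  Position 8 ('c'): new char, reset run to 1
  Position 9 ('a'): new char, reset run to 1
  Position 10 ('c'): new char, reset run to 1
  Position 11 ('c'): continues run of 'c', length=2
  Position 12 ('a'): new char, reset run to 1
  Position 13 ('c'): new char, reset run to 1
Longest run: 'a' with length 6

6


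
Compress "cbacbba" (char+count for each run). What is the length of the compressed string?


Input: cbacbba
Runs:
  'c' x 1 => "c1"
  'b' x 1 => "b1"
  'a' x 1 => "a1"
  'c' x 1 => "c1"
  'b' x 2 => "b2"
  'a' x 1 => "a1"
Compressed: "c1b1a1c1b2a1"
Compressed length: 12

12


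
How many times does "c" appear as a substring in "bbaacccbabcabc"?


Searching for "c" in "bbaacccbabcabc"
Scanning each position:
  Position 0: "b" => no
  Position 1: "b" => no
  Position 2: "a" => no
  Position 3: "a" => no
  Position 4: "c" => MATCH
  Position 5: "c" => MATCH
  Position 6: "c" => MATCH
  Position 7: "b" => no
  Position 8: "a" => no
  Position 9: "b" => no
  Position 10: "c" => MATCH
  Position 11: "a" => no
  Position 12: "b" => no
  Position 13: "c" => MATCH
Total occurrences: 5

5


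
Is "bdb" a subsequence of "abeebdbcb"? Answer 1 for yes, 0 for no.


Check if "bdb" is a subsequence of "abeebdbcb"
Greedy scan:
  Position 0 ('a'): no match needed
  Position 1 ('b'): matches sub[0] = 'b'
  Position 2 ('e'): no match needed
  Position 3 ('e'): no match needed
  Position 4 ('b'): no match needed
  Position 5 ('d'): matches sub[1] = 'd'
  Position 6 ('b'): matches sub[2] = 'b'
  Position 7 ('c'): no match needed
  Position 8 ('b'): no match needed
All 3 characters matched => is a subsequence

1


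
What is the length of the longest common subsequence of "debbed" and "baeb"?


LCS of "debbed" and "baeb"
DP table:
           b    a    e    b
      0    0    0    0    0
  d   0    0    0    0    0
  e   0    0    0    1    1
  b   0    1    1    1    2
  b   0    1    1    1    2
  e   0    1    1    2    2
  d   0    1    1    2    2
LCS length = dp[6][4] = 2

2


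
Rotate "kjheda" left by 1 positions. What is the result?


Input: "kjheda", rotate left by 1
First 1 characters: "k"
Remaining characters: "jheda"
Concatenate remaining + first: "jheda" + "k" = "jhedak"

jhedak


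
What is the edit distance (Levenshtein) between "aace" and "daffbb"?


Computing edit distance: "aace" -> "daffbb"
DP table:
           d    a    f    f    b    b
      0    1    2    3    4    5    6
  a   1    1    1    2    3    4    5
  a   2    2    1    2    3    4    5
  c   3    3    2    2    3    4    5
  e   4    4    3    3    3    4    5
Edit distance = dp[4][6] = 5

5


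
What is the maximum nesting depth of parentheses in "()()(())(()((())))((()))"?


Input: "()()(())(()((())))((()))"
Tracking depth:
  Position 0 '(': depth becomes 1
  Position 1 ')': depth becomes 0
  Position 2 '(': depth becomes 1
  Position 3 ')': depth becomes 0
  Position 4 '(': depth becomes 1
  Position 5 '(': depth becomes 2
  Position 6 ')': depth becomes 1
  Position 7 ')': depth becomes 0
  Position 8 '(': depth becomes 1
  Position 9 '(': depth becomes 2
  Position 10 ')': depth becomes 1
  Position 11 '(': depth becomes 2
  Position 12 '(': depth becomes 3
  Position 13 '(': depth becomes 4
  Position 14 ')': depth becomes 3
  Position 15 ')': depth becomes 2
  Position 16 ')': depth becomes 1
  Position 17 ')': depth becomes 0
  Position 18 '(': depth becomes 1
  Position 19 '(': depth becomes 2
  Position 20 '(': depth becomes 3
  Position 21 ')': depth becomes 2
  Position 22 ')': depth becomes 1
  Position 23 ')': depth becomes 0
Maximum depth reached: 4

4


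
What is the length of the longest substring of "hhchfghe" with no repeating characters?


Input: "hhchfghe"
Sliding window (track last position of each char):
  Position 0 ('h'): window [0,0] length 1 -- new best
  Position 1 ('h'): repeat (last at 0), move window start to 1
  Position 1 ('h'): window [1,1] length 1
  Position 2 ('c'): window [1,2] length 2 -- new best
  Position 3 ('h'): repeat (last at 1), move window start to 2
  Position 3 ('h'): window [2,3] length 2
  Position 4 ('f'): window [2,4] length 3 -- new best
  Position 5 ('g'): window [2,5] length 4 -- new best
  Position 6 ('h'): repeat (last at 3), move window start to 4
  Position 6 ('h'): window [4,6] length 3
  Position 7 ('e'): window [4,7] length 4
Longest substring with no repeats: "chfg" with length 4

4


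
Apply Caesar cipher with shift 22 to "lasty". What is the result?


Caesar cipher: shift "lasty" by 22
  'l' (pos 11) + 22 = pos 7 = 'h'
  'a' (pos 0) + 22 = pos 22 = 'w'
  's' (pos 18) + 22 = pos 14 = 'o'
  't' (pos 19) + 22 = pos 15 = 'p'
  'y' (pos 24) + 22 = pos 20 = 'u'
Result: hwopu

hwopu


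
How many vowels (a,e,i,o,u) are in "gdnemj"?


Input: gdnemj
Checking each character:
  'g' at position 0: consonant
  'd' at position 1: consonant
  'n' at position 2: consonant
  'e' at position 3: vowel (running total: 1)
  'm' at position 4: consonant
  'j' at position 5: consonant
Total vowels: 1

1


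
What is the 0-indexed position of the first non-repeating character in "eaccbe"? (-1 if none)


Input: eaccbe
Character frequencies:
  'a': 1
  'b': 1
  'c': 2
  'e': 2
Scanning left to right for freq == 1:
  Position 0 ('e'): freq=2, skip
  Position 1 ('a'): unique! => answer = 1

1


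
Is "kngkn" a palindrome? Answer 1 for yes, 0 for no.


Input: kngkn
Reversed: nkgnk
  Compare pos 0 ('k') with pos 4 ('n'): MISMATCH
  Compare pos 1 ('n') with pos 3 ('k'): MISMATCH
Result: not a palindrome

0


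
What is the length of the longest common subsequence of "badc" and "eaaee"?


LCS of "badc" and "eaaee"
DP table:
           e    a    a    e    e
      0    0    0    0    0    0
  b   0    0    0    0    0    0
  a   0    0    1    1    1    1
  d   0    0    1    1    1    1
  c   0    0    1    1    1    1
LCS length = dp[4][5] = 1

1


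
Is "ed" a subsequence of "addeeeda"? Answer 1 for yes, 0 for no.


Check if "ed" is a subsequence of "addeeeda"
Greedy scan:
  Position 0 ('a'): no match needed
  Position 1 ('d'): no match needed
  Position 2 ('d'): no match needed
  Position 3 ('e'): matches sub[0] = 'e'
  Position 4 ('e'): no match needed
  Position 5 ('e'): no match needed
  Position 6 ('d'): matches sub[1] = 'd'
  Position 7 ('a'): no match needed
All 2 characters matched => is a subsequence

1


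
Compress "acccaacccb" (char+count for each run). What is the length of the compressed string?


Input: acccaacccb
Runs:
  'a' x 1 => "a1"
  'c' x 3 => "c3"
  'a' x 2 => "a2"
  'c' x 3 => "c3"
  'b' x 1 => "b1"
Compressed: "a1c3a2c3b1"
Compressed length: 10

10


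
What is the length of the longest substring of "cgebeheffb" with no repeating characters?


Input: "cgebeheffb"
Sliding window (track last position of each char):
  Position 0 ('c'): window [0,0] length 1 -- new best
  Position 1 ('g'): window [0,1] length 2 -- new best
  Position 2 ('e'): window [0,2] length 3 -- new best
  Position 3 ('b'): window [0,3] length 4 -- new best
  Position 4 ('e'): repeat (last at 2), move window start to 3
  Position 4 ('e'): window [3,4] length 2
  Position 5 ('h'): window [3,5] length 3
  Position 6 ('e'): repeat (last at 4), move window start to 5
  Position 6 ('e'): window [5,6] length 2
  Position 7 ('f'): window [5,7] length 3
  Position 8 ('f'): repeat (last at 7), move window start to 8
  Position 8 ('f'): window [8,8] length 1
  Position 9 ('b'): window [8,9] length 2
Longest substring with no repeats: "cgeb" with length 4

4


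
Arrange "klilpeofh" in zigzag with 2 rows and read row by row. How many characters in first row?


Zigzag "klilpeofh" into 2 rows:
Placing characters:
  'k' => row 0
  'l' => row 1
  'i' => row 0
  'l' => row 1
  'p' => row 0
  'e' => row 1
  'o' => row 0
  'f' => row 1
  'h' => row 0
Rows:
  Row 0: "kipoh"
  Row 1: "llef"
First row length: 5

5


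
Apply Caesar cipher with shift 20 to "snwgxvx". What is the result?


Caesar cipher: shift "snwgxvx" by 20
  's' (pos 18) + 20 = pos 12 = 'm'
  'n' (pos 13) + 20 = pos 7 = 'h'
  'w' (pos 22) + 20 = pos 16 = 'q'
  'g' (pos 6) + 20 = pos 0 = 'a'
  'x' (pos 23) + 20 = pos 17 = 'r'
  'v' (pos 21) + 20 = pos 15 = 'p'
  'x' (pos 23) + 20 = pos 17 = 'r'
Result: mhqarpr

mhqarpr


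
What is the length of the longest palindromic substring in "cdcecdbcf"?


Input: "cdcecdbcf"
Checking substrings for palindromes:
  [1:6] "dcecd" (len 5) => palindrome
  [0:3] "cdc" (len 3) => palindrome
  [2:5] "cec" (len 3) => palindrome
Longest palindromic substring: "dcecd" with length 5

5


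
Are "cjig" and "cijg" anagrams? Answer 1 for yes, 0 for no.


Strings: "cjig", "cijg"
Sorted first:  cgij
Sorted second: cgij
Sorted forms match => anagrams

1


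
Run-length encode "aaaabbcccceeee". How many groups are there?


Input: aaaabbcccceeee
Scanning for consecutive runs:
  Group 1: 'a' x 4 (positions 0-3)
  Group 2: 'b' x 2 (positions 4-5)
  Group 3: 'c' x 4 (positions 6-9)
  Group 4: 'e' x 4 (positions 10-13)
Total groups: 4

4


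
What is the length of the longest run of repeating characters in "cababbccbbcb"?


Input: "cababbccbbcb"
Scanning for longest run:
  Position 1 ('a'): new char, reset run to 1
  Position 2 ('b'): new char, reset run to 1
  Position 3 ('a'): new char, reset run to 1
  Position 4 ('b'): new char, reset run to 1
  Position 5 ('b'): continues run of 'b', length=2
  Position 6 ('c'): new char, reset run to 1
  Position 7 ('c'): continues run of 'c', length=2
  Position 8 ('b'): new char, reset run to 1
  Position 9 ('b'): continues run of 'b', length=2
  Position 10 ('c'): new char, reset run to 1
  Position 11 ('b'): new char, reset run to 1
Longest run: 'b' with length 2

2


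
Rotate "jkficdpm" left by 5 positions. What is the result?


Input: "jkficdpm", rotate left by 5
First 5 characters: "jkfic"
Remaining characters: "dpm"
Concatenate remaining + first: "dpm" + "jkfic" = "dpmjkfic"

dpmjkfic


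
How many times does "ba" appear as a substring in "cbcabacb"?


Searching for "ba" in "cbcabacb"
Scanning each position:
  Position 0: "cb" => no
  Position 1: "bc" => no
  Position 2: "ca" => no
  Position 3: "ab" => no
  Position 4: "ba" => MATCH
  Position 5: "ac" => no
  Position 6: "cb" => no
Total occurrences: 1

1


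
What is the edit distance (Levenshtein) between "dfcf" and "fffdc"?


Computing edit distance: "dfcf" -> "fffdc"
DP table:
           f    f    f    d    c
      0    1    2    3    4    5
  d   1    1    2    3    3    4
  f   2    1    1    2    3    4
  c   3    2    2    2    3    3
  f   4    3    2    2    3    4
Edit distance = dp[4][5] = 4

4


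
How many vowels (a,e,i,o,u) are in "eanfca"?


Input: eanfca
Checking each character:
  'e' at position 0: vowel (running total: 1)
  'a' at position 1: vowel (running total: 2)
  'n' at position 2: consonant
  'f' at position 3: consonant
  'c' at position 4: consonant
  'a' at position 5: vowel (running total: 3)
Total vowels: 3

3


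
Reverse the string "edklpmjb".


Input: edklpmjb
Reading characters right to left:
  Position 7: 'b'
  Position 6: 'j'
  Position 5: 'm'
  Position 4: 'p'
  Position 3: 'l'
  Position 2: 'k'
  Position 1: 'd'
  Position 0: 'e'
Reversed: bjmplkde

bjmplkde


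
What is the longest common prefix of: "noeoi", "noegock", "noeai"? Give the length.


Words: noeoi, noegock, noeai
  Position 0: all 'n' => match
  Position 1: all 'o' => match
  Position 2: all 'e' => match
  Position 3: ('o', 'g', 'a') => mismatch, stop
LCP = "noe" (length 3)

3


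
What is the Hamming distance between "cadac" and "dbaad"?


Comparing "cadac" and "dbaad" position by position:
  Position 0: 'c' vs 'd' => differ
  Position 1: 'a' vs 'b' => differ
  Position 2: 'd' vs 'a' => differ
  Position 3: 'a' vs 'a' => same
  Position 4: 'c' vs 'd' => differ
Total differences (Hamming distance): 4

4


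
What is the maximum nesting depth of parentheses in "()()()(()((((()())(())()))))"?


Input: "()()()(()((((()())(())()))))"
Tracking depth:
  Position 0 '(': depth becomes 1
  Position 1 ')': depth becomes 0
  Position 2 '(': depth becomes 1
  Position 3 ')': depth becomes 0
  Position 4 '(': depth becomes 1
  Position 5 ')': depth becomes 0
  Position 6 '(': depth becomes 1
  Position 7 '(': depth becomes 2
  Position 8 ')': depth becomes 1
  Position 9 '(': depth becomes 2
  Position 10 '(': depth becomes 3
  Position 11 '(': depth becomes 4
  Position 12 '(': depth becomes 5
  Position 13 '(': depth becomes 6
  Position 14 ')': depth becomes 5
  Position 15 '(': depth becomes 6
  Position 16 ')': depth becomes 5
  Position 17 ')': depth becomes 4
  Position 18 '(': depth becomes 5
  Position 19 '(': depth becomes 6
  Position 20 ')': depth becomes 5
  Position 21 ')': depth becomes 4
  Position 22 '(': depth becomes 5
  Position 23 ')': depth becomes 4
  Position 24 ')': depth becomes 3
  Position 25 ')': depth becomes 2
  Position 26 ')': depth becomes 1
  Position 27 ')': depth becomes 0
Maximum depth reached: 6

6


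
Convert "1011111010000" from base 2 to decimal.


Input: "1011111010000" in base 2
Positional expansion:
  Digit '1' (value 1) x 2^12 = 4096
  Digit '0' (value 0) x 2^11 = 0
  Digit '1' (value 1) x 2^10 = 1024
  Digit '1' (value 1) x 2^9 = 512
  Digit '1' (value 1) x 2^8 = 256
  Digit '1' (value 1) x 2^7 = 128
  Digit '1' (value 1) x 2^6 = 64
  Digit '0' (value 0) x 2^5 = 0
  Digit '1' (value 1) x 2^4 = 16
  Digit '0' (value 0) x 2^3 = 0
  Digit '0' (value 0) x 2^2 = 0
  Digit '0' (value 0) x 2^1 = 0
  Digit '0' (value 0) x 2^0 = 0
Sum = 6096

6096


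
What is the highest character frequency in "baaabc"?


Input: baaabc
Character counts:
  'a': 3
  'b': 2
  'c': 1
Maximum frequency: 3

3


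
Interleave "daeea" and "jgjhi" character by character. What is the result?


Interleaving "daeea" and "jgjhi":
  Position 0: 'd' from first, 'j' from second => "dj"
  Position 1: 'a' from first, 'g' from second => "ag"
  Position 2: 'e' from first, 'j' from second => "ej"
  Position 3: 'e' from first, 'h' from second => "eh"
  Position 4: 'a' from first, 'i' from second => "ai"
Result: djagejehai

djagejehai


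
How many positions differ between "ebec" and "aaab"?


Comparing "ebec" and "aaab" position by position:
  Position 0: 'e' vs 'a' => DIFFER
  Position 1: 'b' vs 'a' => DIFFER
  Position 2: 'e' vs 'a' => DIFFER
  Position 3: 'c' vs 'b' => DIFFER
Positions that differ: 4

4


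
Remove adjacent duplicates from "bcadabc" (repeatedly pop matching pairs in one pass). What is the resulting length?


Input: bcadabc
Stack-based adjacent duplicate removal:
  Read 'b': push. Stack: b
  Read 'c': push. Stack: bc
  Read 'a': push. Stack: bca
  Read 'd': push. Stack: bcad
  Read 'a': push. Stack: bcada
  Read 'b': push. Stack: bcadab
  Read 'c': push. Stack: bcadabc
Final stack: "bcadabc" (length 7)

7


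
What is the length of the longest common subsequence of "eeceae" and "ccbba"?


LCS of "eeceae" and "ccbba"
DP table:
           c    c    b    b    a
      0    0    0    0    0    0
  e   0    0    0    0    0    0
  e   0    0    0    0    0    0
  c   0    1    1    1    1    1
  e   0    1    1    1    1    1
  a   0    1    1    1    1    2
  e   0    1    1    1    1    2
LCS length = dp[6][5] = 2

2


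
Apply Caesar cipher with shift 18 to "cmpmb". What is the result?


Caesar cipher: shift "cmpmb" by 18
  'c' (pos 2) + 18 = pos 20 = 'u'
  'm' (pos 12) + 18 = pos 4 = 'e'
  'p' (pos 15) + 18 = pos 7 = 'h'
  'm' (pos 12) + 18 = pos 4 = 'e'
  'b' (pos 1) + 18 = pos 19 = 't'
Result: uehet

uehet


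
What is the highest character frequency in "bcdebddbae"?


Input: bcdebddbae
Character counts:
  'a': 1
  'b': 3
  'c': 1
  'd': 3
  'e': 2
Maximum frequency: 3

3


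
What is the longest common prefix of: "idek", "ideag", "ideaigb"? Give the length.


Words: idek, ideag, ideaigb
  Position 0: all 'i' => match
  Position 1: all 'd' => match
  Position 2: all 'e' => match
  Position 3: ('k', 'a', 'a') => mismatch, stop
LCP = "ide" (length 3)

3


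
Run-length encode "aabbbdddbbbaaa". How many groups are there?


Input: aabbbdddbbbaaa
Scanning for consecutive runs:
  Group 1: 'a' x 2 (positions 0-1)
  Group 2: 'b' x 3 (positions 2-4)
  Group 3: 'd' x 3 (positions 5-7)
  Group 4: 'b' x 3 (positions 8-10)
  Group 5: 'a' x 3 (positions 11-13)
Total groups: 5

5


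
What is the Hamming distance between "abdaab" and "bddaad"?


Comparing "abdaab" and "bddaad" position by position:
  Position 0: 'a' vs 'b' => differ
  Position 1: 'b' vs 'd' => differ
  Position 2: 'd' vs 'd' => same
  Position 3: 'a' vs 'a' => same
  Position 4: 'a' vs 'a' => same
  Position 5: 'b' vs 'd' => differ
Total differences (Hamming distance): 3

3


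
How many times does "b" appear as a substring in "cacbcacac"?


Searching for "b" in "cacbcacac"
Scanning each position:
  Position 0: "c" => no
  Position 1: "a" => no
  Position 2: "c" => no
  Position 3: "b" => MATCH
  Position 4: "c" => no
  Position 5: "a" => no
  Position 6: "c" => no
  Position 7: "a" => no
  Position 8: "c" => no
Total occurrences: 1

1


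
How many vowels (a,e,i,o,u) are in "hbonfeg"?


Input: hbonfeg
Checking each character:
  'h' at position 0: consonant
  'b' at position 1: consonant
  'o' at position 2: vowel (running total: 1)
  'n' at position 3: consonant
  'f' at position 4: consonant
  'e' at position 5: vowel (running total: 2)
  'g' at position 6: consonant
Total vowels: 2

2


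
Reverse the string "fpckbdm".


Input: fpckbdm
Reading characters right to left:
  Position 6: 'm'
  Position 5: 'd'
  Position 4: 'b'
  Position 3: 'k'
  Position 2: 'c'
  Position 1: 'p'
  Position 0: 'f'
Reversed: mdbkcpf

mdbkcpf


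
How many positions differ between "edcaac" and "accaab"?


Comparing "edcaac" and "accaab" position by position:
  Position 0: 'e' vs 'a' => DIFFER
  Position 1: 'd' vs 'c' => DIFFER
  Position 2: 'c' vs 'c' => same
  Position 3: 'a' vs 'a' => same
  Position 4: 'a' vs 'a' => same
  Position 5: 'c' vs 'b' => DIFFER
Positions that differ: 3

3
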